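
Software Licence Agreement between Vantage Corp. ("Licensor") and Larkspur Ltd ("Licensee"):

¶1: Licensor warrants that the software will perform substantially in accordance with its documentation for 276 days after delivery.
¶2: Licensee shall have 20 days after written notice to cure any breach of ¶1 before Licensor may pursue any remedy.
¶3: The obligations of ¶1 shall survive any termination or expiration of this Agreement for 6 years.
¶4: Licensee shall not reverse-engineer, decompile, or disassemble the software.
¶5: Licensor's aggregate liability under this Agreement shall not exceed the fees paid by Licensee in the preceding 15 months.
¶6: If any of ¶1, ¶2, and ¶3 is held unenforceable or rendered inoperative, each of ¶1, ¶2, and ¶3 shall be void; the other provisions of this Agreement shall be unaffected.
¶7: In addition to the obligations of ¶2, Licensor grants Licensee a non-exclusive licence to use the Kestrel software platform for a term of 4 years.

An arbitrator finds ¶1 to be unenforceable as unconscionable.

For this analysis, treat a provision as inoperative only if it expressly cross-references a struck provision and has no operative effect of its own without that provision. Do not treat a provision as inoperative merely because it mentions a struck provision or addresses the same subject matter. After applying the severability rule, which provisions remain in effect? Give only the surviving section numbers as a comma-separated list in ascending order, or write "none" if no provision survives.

4, 5, 6, 7

¶1 is struck. ¶2 merely fixes the cure period for breach of ¶1; with ¶1 gone it has nothing to operate on and falls away. The only function of ¶3 is the survival period for ¶1, so it cannot stand once ¶1 is removed. ¶7 mentions ¶2 but its own obligation stands independently of ¶2, so ¶7 is not affected. ¶6 declares ¶1, ¶2, and ¶3 mutually dependent; since one of them has fallen, all of them are of no effect. The remainder continues in force under ¶6. That leaves ¶4, ¶5, ¶6, and ¶7 in effect.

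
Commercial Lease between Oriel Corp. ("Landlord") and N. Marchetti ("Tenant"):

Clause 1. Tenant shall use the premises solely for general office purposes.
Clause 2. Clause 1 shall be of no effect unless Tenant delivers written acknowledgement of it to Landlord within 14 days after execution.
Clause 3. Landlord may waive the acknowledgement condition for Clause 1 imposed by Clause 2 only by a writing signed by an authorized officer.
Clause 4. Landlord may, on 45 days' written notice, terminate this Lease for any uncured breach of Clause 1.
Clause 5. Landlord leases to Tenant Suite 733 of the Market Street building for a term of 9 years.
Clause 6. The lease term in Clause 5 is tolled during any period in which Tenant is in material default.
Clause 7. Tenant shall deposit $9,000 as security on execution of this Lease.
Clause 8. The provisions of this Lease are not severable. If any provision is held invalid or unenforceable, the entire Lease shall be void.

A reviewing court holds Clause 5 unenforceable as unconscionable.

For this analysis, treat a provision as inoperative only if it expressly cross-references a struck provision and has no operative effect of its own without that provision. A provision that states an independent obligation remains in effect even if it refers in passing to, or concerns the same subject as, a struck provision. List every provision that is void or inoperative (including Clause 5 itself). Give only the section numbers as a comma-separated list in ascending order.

Clause 5 is struck. Clause 6 operates only by reference to Clause 5, so it falls with Clause 5. Clause 8 provides that the Lease is not severable, so the invalidity of any one provision voids the entire Lease. No provision of the Lease survives.

1, 2, 3, 4, 5, 6, 7, 8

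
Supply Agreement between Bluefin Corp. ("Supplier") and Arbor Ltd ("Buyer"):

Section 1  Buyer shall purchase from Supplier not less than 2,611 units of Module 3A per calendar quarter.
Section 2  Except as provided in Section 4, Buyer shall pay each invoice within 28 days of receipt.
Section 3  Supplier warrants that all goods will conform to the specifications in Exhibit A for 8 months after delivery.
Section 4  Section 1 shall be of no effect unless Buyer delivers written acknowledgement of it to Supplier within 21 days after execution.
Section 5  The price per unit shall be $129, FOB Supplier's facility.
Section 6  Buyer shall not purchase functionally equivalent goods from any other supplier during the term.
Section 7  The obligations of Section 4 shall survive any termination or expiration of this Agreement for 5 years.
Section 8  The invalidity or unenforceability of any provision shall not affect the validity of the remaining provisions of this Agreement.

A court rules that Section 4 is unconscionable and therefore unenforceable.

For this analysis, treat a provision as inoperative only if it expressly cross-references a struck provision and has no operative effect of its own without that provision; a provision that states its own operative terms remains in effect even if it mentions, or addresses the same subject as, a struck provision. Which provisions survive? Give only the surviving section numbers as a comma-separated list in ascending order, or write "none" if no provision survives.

1, 2, 3, 5, 6, 8

Section 4 is struck. The only function of Section 7 is the survival period for Section 4, so it cannot stand once Section 4 is removed. Although Section 2 refers to Section 4, its operative terms do not depend on Section 4, so it remains in effect. Under the severability clause in Section 8, the remaining provisions continue in force. That leaves Section 1, Section 2, Section 3, Section 5, Section 6, and Section 8 in effect.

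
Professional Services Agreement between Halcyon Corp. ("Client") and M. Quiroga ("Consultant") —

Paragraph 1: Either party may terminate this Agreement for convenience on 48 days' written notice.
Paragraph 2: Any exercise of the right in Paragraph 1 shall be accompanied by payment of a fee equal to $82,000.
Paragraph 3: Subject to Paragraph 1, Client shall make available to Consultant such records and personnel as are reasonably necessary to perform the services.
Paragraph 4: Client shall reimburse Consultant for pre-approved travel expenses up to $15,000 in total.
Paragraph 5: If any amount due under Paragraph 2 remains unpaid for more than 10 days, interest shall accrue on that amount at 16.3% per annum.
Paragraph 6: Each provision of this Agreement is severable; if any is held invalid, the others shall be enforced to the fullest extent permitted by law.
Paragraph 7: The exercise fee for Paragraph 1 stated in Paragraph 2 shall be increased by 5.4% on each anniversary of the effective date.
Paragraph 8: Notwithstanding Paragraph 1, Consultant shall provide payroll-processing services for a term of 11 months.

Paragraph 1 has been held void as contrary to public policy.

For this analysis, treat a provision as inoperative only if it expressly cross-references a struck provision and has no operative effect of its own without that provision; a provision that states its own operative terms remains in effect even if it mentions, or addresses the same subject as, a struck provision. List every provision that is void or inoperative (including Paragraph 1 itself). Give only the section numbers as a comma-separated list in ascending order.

Paragraph 1 is struck. Paragraph 2 merely fixes the exercise fee for Paragraph 1; with Paragraph 1 gone it has nothing to operate on and falls away. The whole of Paragraph 5 is the default interest on the exercise fee for Paragraph 1, defined by reference to Paragraph 2, so Paragraph 5 cannot stand once Paragraph 2 is removed. The whole of Paragraph 7 is the escalation of the exercise fee for Paragraph 1, defined by reference to Paragraph 2, so Paragraph 7 cannot stand once Paragraph 2 is removed. Although Paragraph 3 refers to Paragraph 1, its operative terms do not depend on Paragraph 1, so it remains in effect. Although Paragraph 8 refers to Paragraph 1, its operative terms do not depend on Paragraph 1, so it remains in effect. Under the severability clause in Paragraph 6, the remaining provisions continue in force. That leaves Paragraph 3, Paragraph 4, Paragraph 6, and Paragraph 8 in effect.

1, 2, 5, 7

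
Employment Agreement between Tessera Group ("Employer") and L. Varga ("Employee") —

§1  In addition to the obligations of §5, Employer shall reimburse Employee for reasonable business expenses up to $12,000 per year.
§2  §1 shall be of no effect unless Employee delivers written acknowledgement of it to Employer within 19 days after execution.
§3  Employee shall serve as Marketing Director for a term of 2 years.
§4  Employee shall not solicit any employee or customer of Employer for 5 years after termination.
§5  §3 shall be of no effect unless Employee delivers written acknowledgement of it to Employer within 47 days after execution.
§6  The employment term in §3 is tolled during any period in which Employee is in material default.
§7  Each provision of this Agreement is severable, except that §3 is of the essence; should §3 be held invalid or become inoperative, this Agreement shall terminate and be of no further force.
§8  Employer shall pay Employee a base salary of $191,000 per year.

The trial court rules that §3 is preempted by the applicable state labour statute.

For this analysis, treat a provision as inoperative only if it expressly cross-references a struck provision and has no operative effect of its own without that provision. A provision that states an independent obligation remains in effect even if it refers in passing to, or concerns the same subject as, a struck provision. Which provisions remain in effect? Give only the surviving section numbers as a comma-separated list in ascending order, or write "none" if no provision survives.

§3 is struck. §5 has no operative effect of its own apart from §3 and is therefore inoperative. The whole of §6 is the tolling of the employment term, defined by reference to §3, so §6 cannot stand once §3 is removed. §7 makes §3 an essential term, and §3 is the provision held invalid; under §7, the entire Agreement is therefore void. No provision of the Agreement survives.

none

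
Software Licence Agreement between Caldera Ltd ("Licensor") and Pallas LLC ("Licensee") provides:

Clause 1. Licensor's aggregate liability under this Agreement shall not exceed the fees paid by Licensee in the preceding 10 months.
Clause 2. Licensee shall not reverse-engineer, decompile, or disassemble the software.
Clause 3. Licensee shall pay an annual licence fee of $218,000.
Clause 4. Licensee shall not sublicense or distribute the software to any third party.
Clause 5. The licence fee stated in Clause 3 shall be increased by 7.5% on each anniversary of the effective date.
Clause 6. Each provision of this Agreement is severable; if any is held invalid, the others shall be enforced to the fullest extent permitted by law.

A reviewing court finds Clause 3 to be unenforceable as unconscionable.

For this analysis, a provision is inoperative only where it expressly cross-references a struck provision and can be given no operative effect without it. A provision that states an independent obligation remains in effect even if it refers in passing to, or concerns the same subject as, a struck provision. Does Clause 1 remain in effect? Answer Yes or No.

Clause 3 is struck. Clause 5 operates only by reference to Clause 3, so it falls with Clause 3. Clause 6 is a severability clause and preserves every provision that can still be given independent effect. The provisions still in force are Clause 1, Clause 2, Clause 4, and Clause 6. Clause 1 is among the surviving provisions, so the answer is yes.

Yes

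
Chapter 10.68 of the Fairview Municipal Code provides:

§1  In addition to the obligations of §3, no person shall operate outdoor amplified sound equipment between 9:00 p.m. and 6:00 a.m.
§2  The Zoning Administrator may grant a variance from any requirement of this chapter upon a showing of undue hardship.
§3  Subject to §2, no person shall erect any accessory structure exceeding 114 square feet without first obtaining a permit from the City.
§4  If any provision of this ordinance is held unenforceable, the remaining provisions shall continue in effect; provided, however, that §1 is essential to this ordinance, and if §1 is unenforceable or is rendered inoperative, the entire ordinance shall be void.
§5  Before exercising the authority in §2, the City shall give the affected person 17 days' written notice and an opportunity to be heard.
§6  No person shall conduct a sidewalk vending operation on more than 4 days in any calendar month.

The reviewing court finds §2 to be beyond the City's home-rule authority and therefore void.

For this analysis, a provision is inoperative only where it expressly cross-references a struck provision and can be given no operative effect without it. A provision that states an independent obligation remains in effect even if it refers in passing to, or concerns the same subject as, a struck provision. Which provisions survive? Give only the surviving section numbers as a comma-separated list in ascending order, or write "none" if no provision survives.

§2 is struck. §5 has no operative effect of its own apart from §2 and is therefore inoperative. Although §3 refers to §2, its operative terms do not depend on §2, so it remains in effect. §4 makes §1 an essential term, but §1 is unaffected, so the severability proviso in §4 preserves the remaining provisions. The provisions still in force are §1, §3, §4, and §6.

1, 3, 4, 6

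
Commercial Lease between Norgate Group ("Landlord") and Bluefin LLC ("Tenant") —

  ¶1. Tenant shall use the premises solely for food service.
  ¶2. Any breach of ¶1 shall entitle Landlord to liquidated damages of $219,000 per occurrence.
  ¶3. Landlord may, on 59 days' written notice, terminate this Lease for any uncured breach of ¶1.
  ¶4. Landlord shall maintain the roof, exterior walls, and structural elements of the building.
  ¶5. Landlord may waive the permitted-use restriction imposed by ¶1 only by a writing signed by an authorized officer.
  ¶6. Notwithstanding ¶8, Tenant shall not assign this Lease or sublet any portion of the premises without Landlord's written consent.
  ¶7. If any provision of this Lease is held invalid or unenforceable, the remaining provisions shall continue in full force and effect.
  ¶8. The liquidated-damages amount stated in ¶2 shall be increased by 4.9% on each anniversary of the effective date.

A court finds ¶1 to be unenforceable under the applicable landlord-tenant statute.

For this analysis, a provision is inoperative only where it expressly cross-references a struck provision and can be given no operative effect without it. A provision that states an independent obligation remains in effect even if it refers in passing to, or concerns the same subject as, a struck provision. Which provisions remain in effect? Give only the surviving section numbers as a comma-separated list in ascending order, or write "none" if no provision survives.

4, 6, 7

¶1 is struck. ¶2 has no operative effect of its own apart from ¶1 and is therefore inoperative. ¶3 merely fixes the termination right for breach of ¶1; with ¶1 gone it has nothing to operate on and falls away. ¶5 operates only by reference to ¶1, so it falls with ¶1. ¶8 operates only by reference to ¶2, so it falls with ¶2. ¶6 mentions ¶8 but its own obligation stands independently of ¶8, so ¶6 is not affected. ¶7 is a severability clause and preserves every provision that can still be given independent effect. ¶4, ¶6, and ¶7 remain in effect.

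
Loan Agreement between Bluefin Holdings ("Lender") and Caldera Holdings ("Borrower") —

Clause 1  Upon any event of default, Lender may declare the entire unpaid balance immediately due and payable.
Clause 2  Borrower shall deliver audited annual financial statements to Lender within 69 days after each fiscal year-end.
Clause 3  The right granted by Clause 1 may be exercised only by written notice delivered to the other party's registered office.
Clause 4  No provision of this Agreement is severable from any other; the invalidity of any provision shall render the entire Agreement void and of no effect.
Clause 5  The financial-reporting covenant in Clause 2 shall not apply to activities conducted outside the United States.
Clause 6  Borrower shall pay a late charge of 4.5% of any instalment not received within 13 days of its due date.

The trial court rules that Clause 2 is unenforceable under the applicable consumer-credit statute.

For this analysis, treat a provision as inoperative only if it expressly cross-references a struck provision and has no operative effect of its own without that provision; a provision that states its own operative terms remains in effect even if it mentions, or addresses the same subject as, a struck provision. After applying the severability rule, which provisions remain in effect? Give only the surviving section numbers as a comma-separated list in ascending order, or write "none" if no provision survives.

none

Clause 2 is struck. The whole of Clause 5 is the carve-out from the financial-reporting covenant, defined by reference to Clause 2, so Clause 5 cannot stand once Clause 2 is removed. Clause 4 provides that the Agreement is not severable, so the invalidity of any one provision voids the entire Agreement. No provision of the Agreement survives.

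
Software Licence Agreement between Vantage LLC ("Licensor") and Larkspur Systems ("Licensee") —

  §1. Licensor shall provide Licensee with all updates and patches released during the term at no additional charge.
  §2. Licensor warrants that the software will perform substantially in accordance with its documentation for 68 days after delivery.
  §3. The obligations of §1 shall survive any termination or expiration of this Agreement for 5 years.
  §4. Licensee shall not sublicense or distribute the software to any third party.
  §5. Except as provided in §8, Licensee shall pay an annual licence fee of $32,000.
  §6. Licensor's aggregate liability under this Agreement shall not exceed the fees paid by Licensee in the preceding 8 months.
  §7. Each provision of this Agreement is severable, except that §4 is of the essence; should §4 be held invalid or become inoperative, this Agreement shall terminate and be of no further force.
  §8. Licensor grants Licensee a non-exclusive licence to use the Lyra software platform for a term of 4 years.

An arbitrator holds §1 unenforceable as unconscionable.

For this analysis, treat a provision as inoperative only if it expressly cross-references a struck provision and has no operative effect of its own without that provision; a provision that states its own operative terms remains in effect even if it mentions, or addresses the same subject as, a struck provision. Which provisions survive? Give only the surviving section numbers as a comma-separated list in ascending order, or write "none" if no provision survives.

2, 4, 5, 6, 7, 8

§1 is struck. The only function of §3 is the survival period for §1, so it cannot stand once §1 is removed. §7 makes §4 an essential term, but §4 is unaffected, so the severability proviso in §7 preserves the remaining provisions. That leaves §2, §4, §5, §6, §7, and §8 in effect.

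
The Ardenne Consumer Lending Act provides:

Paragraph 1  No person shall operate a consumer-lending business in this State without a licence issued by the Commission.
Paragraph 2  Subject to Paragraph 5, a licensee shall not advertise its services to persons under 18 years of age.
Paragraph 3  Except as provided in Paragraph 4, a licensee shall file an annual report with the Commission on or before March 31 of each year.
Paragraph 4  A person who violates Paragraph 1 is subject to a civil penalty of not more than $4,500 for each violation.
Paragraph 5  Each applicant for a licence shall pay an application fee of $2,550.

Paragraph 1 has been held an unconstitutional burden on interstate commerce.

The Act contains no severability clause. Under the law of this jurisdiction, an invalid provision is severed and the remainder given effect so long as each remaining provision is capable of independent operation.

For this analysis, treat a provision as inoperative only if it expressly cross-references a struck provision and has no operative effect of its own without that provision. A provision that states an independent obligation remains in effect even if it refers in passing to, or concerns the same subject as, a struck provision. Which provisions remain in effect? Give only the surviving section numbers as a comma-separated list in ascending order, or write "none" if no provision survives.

Paragraph 1 is struck. The only function of Paragraph 4 is the civil penalty for violating Paragraph 1, so it cannot stand once Paragraph 1 is removed. Although Paragraph 3 refers to Paragraph 4, its operative terms do not depend on Paragraph 4, so it remains in effect. Under the stated default rule, only provisions that cannot operate independently fall away; the rest are enforced. Paragraph 2, Paragraph 3, and Paragraph 5 remain in effect.

2, 3, 5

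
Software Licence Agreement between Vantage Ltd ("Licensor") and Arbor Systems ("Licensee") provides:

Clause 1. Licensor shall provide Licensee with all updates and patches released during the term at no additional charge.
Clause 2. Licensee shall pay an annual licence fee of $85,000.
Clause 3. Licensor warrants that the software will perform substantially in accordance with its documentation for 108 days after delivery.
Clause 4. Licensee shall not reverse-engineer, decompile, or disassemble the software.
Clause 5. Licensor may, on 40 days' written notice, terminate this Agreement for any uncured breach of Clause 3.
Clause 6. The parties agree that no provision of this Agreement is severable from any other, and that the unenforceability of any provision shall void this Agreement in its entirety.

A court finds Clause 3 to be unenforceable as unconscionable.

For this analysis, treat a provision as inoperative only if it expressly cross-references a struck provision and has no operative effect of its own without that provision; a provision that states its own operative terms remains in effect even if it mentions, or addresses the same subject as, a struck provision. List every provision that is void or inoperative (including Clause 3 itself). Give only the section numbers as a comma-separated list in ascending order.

Clause 3 is struck. Clause 5 has no operative effect of its own apart from Clause 3 and is therefore inoperative. Clause 6 provides that the Agreement is not severable, so the invalidity of any one provision voids the entire Agreement. No provision of the Agreement survives.

1, 2, 3, 4, 5, 6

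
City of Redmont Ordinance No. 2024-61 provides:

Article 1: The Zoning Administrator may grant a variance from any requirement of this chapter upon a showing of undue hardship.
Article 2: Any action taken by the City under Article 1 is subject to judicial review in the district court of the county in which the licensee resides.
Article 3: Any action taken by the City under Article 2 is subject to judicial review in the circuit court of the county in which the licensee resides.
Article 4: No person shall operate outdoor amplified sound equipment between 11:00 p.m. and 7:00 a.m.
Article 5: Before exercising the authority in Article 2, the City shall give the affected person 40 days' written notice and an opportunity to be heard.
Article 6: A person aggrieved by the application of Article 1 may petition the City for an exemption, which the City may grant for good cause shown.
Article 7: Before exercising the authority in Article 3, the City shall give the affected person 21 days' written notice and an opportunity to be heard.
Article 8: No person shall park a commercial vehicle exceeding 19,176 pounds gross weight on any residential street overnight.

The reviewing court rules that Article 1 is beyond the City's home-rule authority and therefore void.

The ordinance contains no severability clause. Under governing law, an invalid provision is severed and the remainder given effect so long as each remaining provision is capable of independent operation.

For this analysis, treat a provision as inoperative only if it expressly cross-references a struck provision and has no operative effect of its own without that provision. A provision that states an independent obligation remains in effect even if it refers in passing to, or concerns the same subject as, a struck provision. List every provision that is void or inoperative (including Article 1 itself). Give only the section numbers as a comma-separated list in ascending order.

1, 2, 3, 5, 6, 7

Article 1 is struck. Article 2 operates only by reference to Article 1, so it falls with Article 1. The only function of Article 6 is the exemption procedure for Article 1, so it cannot stand once Article 1 is removed. Article 3 operates only by reference to Article 2, so it falls with Article 2. Article 5 has no operative effect of its own apart from Article 2 and is therefore inoperative. Article 7 merely fixes the notice-and-hearing requirement for Article 3; with Article 3 gone it has nothing to operate on and falls away. With no severability clause, the stated default rule severs what cannot stand and enforces each remaining provision that can operate on its own. That leaves Article 4 and Article 8 in effect.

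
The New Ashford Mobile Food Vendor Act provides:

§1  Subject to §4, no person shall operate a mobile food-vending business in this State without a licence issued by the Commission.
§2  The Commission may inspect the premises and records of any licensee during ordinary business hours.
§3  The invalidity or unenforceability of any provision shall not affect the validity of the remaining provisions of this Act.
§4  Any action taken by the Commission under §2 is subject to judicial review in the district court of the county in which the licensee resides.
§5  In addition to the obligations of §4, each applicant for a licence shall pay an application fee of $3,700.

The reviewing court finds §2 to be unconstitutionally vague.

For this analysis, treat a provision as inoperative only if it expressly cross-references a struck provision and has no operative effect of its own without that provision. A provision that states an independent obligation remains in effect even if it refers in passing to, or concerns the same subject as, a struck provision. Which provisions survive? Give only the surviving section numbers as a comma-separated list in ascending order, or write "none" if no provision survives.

§2 is struck. §4 merely fixes the judicial-review right for §2; with §2 gone it has nothing to operate on and falls away. Although §1 refers to §4, its operative terms do not depend on §4, so it remains in effect. Although §5 refers to §4, its operative terms do not depend on §4, so it remains in effect. Under the severability clause in §3, the remaining provisions continue in force. That leaves §1, §3, and §5 in effect.

1, 3, 5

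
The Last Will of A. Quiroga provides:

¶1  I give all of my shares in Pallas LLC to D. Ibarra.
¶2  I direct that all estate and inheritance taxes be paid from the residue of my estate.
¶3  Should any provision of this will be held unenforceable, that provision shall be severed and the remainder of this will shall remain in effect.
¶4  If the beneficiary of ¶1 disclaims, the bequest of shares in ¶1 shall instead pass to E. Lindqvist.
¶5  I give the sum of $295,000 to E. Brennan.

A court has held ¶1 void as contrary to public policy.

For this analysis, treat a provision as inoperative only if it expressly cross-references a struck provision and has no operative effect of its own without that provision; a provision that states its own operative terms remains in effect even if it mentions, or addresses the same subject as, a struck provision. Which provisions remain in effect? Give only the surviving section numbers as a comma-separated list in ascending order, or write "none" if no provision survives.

2, 3, 5

¶1 is struck. ¶4 operates only by reference to ¶1, so it falls with ¶1. ¶3 is a severability clause and preserves every provision that can still be given independent effect. That leaves ¶2, ¶3, and ¶5 in effect.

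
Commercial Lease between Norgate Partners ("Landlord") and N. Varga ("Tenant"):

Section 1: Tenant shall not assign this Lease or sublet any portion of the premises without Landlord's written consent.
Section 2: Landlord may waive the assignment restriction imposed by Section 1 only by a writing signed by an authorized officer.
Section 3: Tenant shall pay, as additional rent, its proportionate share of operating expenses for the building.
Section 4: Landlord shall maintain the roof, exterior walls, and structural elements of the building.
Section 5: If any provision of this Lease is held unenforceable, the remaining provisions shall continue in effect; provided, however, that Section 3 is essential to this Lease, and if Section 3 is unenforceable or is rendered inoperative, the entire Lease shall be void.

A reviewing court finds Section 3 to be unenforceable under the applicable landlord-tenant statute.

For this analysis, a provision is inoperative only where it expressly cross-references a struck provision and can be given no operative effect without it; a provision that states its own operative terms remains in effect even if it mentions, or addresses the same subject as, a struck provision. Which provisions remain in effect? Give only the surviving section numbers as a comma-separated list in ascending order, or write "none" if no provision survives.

Section 3 is struck. No other provision's operative terms depend on Section 3. Section 5 makes Section 3 an essential term, and Section 3 is the provision held invalid; under Section 5, the entire Lease is therefore void. No provision of the Lease survives.

none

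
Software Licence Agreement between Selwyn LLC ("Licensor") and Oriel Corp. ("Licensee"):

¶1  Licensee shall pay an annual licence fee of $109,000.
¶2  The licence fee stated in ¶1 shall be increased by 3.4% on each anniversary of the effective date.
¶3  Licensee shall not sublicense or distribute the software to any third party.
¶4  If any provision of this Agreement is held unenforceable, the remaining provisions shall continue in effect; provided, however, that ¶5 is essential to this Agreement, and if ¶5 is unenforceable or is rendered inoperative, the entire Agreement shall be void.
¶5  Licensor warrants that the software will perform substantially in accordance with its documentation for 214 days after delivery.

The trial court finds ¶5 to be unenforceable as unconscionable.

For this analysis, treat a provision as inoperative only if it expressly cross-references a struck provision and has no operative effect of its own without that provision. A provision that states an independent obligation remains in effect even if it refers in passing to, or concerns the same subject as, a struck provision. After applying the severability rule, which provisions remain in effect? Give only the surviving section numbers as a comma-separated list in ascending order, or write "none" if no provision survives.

none

¶5 is struck. Nothing else in the Agreement is defined by reference to ¶5. ¶4 makes ¶5 an essential term, and ¶5 is the provision held invalid; under ¶4, the entire Agreement is therefore void. No provision of the Agreement survives.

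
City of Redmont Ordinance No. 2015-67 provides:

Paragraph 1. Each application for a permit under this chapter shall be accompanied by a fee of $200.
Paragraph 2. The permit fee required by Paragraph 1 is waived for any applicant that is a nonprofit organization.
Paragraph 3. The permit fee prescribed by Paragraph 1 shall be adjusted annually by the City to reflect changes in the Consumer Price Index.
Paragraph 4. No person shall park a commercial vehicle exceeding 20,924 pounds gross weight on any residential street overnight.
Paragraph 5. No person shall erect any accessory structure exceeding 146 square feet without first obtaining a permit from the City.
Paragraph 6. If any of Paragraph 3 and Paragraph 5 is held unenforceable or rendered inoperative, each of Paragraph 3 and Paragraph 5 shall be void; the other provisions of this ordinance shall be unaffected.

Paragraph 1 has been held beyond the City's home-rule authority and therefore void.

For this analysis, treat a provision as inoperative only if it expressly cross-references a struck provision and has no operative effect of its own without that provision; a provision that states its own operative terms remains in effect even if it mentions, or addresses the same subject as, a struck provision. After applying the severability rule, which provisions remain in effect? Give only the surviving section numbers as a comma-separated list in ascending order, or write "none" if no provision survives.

4, 6

Paragraph 1 is struck. The whole of Paragraph 2 is the nonprofit waiver of the permit fee, defined by reference to Paragraph 1, so Paragraph 2 cannot stand once Paragraph 1 is removed. Paragraph 3 operates only by reference to Paragraph 1, so it falls with Paragraph 1. Paragraph 6 declares Paragraph 3 and Paragraph 5 mutually dependent; since one of them has fallen, all of them are of no effect. That brings down Paragraph 5 as well. The remainder continues in force under Paragraph 6. The provisions still in force are Paragraph 4 and Paragraph 6.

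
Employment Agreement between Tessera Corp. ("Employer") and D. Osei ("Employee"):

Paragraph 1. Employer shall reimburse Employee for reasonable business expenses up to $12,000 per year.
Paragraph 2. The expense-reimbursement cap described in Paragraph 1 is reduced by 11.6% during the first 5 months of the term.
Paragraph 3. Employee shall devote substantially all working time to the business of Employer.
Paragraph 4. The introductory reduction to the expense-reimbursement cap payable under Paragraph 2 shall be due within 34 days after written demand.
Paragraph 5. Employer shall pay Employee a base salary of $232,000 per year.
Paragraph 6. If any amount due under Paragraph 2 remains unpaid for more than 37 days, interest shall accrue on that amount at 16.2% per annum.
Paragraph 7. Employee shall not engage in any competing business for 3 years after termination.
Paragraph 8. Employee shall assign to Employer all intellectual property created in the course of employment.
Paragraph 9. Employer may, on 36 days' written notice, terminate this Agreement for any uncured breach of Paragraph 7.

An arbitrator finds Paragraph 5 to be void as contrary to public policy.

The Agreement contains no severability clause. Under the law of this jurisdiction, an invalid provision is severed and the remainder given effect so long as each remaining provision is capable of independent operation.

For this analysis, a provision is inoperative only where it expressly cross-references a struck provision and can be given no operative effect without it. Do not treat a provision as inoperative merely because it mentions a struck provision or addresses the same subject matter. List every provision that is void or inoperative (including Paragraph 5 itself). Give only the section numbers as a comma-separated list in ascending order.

5

Paragraph 5 is struck. Nothing else in the Agreement is defined by reference to Paragraph 5. With no severability clause, the stated default rule severs what cannot stand and enforces each remaining provision that can operate on its own. Paragraph 1, Paragraph 2, Paragraph 3, Paragraph 4, Paragraph 6, Paragraph 7, Paragraph 8, and Paragraph 9 remain in effect.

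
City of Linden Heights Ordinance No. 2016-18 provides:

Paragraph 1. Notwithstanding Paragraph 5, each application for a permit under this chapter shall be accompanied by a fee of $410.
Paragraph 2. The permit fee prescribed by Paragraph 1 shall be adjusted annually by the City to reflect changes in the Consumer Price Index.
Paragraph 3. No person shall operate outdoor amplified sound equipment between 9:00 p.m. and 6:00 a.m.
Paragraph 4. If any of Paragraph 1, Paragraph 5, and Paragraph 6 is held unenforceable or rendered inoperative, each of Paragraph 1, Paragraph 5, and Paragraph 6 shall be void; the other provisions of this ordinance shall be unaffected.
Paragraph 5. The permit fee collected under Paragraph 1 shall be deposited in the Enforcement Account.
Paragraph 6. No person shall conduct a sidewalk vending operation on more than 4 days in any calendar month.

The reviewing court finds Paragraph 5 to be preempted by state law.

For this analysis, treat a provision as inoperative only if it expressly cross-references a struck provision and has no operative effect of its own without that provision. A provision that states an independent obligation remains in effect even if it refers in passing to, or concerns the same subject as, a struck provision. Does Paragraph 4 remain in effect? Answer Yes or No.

Yes

Paragraph 5 is struck. Nothing else in the ordinance is defined by reference to Paragraph 5. Paragraph 4 declares Paragraph 1, Paragraph 5, and Paragraph 6 mutually dependent; since one of them has fallen, all of them are of no effect. That brings down Paragraph 1 and Paragraph 6 as well. Paragraph 2 in turn depends solely on a provision now struck and likewise falls. The remainder continues in force under Paragraph 4. That leaves Paragraph 3 and Paragraph 4 in effect. Paragraph 4 is among the surviving provisions, so the answer is yes.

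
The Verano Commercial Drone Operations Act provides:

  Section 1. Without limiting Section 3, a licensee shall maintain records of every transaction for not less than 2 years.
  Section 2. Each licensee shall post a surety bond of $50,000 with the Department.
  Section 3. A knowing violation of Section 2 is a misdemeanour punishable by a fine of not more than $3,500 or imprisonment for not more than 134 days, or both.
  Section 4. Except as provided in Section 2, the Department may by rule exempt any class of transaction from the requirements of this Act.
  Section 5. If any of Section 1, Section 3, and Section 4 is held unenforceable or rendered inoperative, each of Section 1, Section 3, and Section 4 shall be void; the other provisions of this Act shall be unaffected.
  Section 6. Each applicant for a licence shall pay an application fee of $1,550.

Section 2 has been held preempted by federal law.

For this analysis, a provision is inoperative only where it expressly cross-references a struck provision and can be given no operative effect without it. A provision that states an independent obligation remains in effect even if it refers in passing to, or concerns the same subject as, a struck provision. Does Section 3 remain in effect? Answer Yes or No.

No

Section 2 is struck. Section 3 operates only by reference to Section 2, so it falls with Section 2. Section 5 declares Section 1, Section 3, and Section 4 mutually dependent; since one of them has fallen, all of them are of no effect. That brings down Section 1 and Section 4 as well. The remainder continues in force under Section 5. That leaves Section 5 and Section 6 in effect. Section 3 is among the inoperative provisions, so the answer is no.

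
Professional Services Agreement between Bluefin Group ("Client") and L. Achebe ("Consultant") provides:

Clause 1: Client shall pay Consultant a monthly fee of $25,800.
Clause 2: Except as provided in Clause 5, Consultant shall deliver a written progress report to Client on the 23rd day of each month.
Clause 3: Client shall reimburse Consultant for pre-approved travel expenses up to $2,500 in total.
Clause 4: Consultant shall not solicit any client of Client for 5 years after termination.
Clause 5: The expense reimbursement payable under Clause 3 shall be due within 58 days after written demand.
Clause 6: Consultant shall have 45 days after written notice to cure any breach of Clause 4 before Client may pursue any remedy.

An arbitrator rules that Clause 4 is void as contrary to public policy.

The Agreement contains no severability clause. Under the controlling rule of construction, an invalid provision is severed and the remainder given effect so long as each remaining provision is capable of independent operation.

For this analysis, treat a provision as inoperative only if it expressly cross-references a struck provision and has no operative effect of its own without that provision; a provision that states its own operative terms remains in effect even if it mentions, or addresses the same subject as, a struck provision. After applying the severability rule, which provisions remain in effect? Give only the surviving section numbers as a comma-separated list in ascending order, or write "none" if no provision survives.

1, 2, 3, 5

Clause 4 is struck. Clause 6 merely fixes the cure period for breach of Clause 4; with Clause 4 gone it has nothing to operate on and falls away. Under the stated default rule, only provisions that cannot operate independently fall away; the rest are enforced. That leaves Clause 1, Clause 2, Clause 3, and Clause 5 in effect.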